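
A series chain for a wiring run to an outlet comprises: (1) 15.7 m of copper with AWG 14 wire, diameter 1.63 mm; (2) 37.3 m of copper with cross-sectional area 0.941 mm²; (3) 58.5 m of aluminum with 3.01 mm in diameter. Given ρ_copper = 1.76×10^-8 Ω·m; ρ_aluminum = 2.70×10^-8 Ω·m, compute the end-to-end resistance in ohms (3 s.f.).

Seg 1: A = π(1.63/2 mm)² = π(8.1500e-04 m)² = 2.087e-06 m²
R_1 = (1.76×10^-8)(15.7)/(2.087e-06) = 0.1324 Ω
Seg 2: A = 0.941 mm² = 9.410e-07 m²
R_2 = (1.76×10^-8)(37.3)/(9.410e-07) = 0.6976 Ω
Seg 3: A = π(d/2)² = π(1.5050e-03 m)² = 7.116e-06 m²
R_3 = (2.70×10^-8)(58.5)/(7.116e-06) = 0.222 Ω
R_total = R_1 + R_2 + R_3 = 1.05 Ω

1.05 Ω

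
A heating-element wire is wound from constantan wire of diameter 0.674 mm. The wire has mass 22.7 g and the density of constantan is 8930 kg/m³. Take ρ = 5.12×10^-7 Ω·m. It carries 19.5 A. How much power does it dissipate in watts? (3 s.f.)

3890 W

A = π(d/2)² = π(3.3700e-04 m)² = 3.5679e-07 m²
L = m/(density·A) = 0.0227/(8930×3.5679e-07) = 7.125 m
R = ρL/A = (5.12×10^-7)(7.125)/(3.5679e-07) = 10.22 Ω
P = I²R = (19.5)² × 10.22 = 3890 W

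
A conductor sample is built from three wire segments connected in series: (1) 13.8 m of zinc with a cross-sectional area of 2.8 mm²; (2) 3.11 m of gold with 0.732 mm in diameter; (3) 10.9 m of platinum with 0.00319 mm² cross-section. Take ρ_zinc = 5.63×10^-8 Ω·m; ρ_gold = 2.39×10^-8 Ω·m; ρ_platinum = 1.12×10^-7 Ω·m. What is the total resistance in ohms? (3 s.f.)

383 Ω

Seg 1: A = 2.8 mm² = 2.800e-06 m²
R_1 = (5.63×10^-8)(13.8)/(2.800e-06) = 0.2775 Ω
Seg 2: A = π(d/2)² = π(3.6600e-04 m)² = 4.208e-07 m²
R_2 = (2.39×10^-8)(3.11)/(4.208e-07) = 0.1766 Ω
Seg 3: A = 0.00319 mm² = 3.190e-09 m²
R_3 = (1.12×10^-7)(10.9)/(3.190e-09) = 382.7 Ω
R_total = R_1 + R_2 + R_3 = 383 Ω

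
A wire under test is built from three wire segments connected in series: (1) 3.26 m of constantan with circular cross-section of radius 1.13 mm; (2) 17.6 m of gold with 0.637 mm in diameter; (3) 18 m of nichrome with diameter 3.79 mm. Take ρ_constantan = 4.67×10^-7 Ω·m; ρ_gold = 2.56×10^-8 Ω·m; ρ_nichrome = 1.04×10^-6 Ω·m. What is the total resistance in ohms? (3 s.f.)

3.45 Ω

Seg 1: A = πr² = π(1.1300e-03 m)² = 4.011e-06 m²
R_1 = (4.67×10^-7)(3.26)/(4.011e-06) = 0.3795 Ω
Seg 2: A = π(d/2)² = π(3.1850e-04 m)² = 3.187e-07 m²
R_2 = (2.56×10^-8)(17.6)/(3.187e-07) = 1.414 Ω
Seg 3: A = π(d/2)² = π(1.8950e-03 m)² = 1.128e-05 m²
R_3 = (1.04×10^-6)(18)/(1.128e-05) = 1.659 Ω
R_total = R_1 + R_2 + R_3 = 3.45 Ω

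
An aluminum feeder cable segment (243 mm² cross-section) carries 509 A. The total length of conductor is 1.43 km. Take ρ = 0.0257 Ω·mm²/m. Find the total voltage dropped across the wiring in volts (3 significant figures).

77.0 V

ρ = 0.0257 Ω·mm²/m = 2.57×10^-8 Ω·m
A = 243 mm² = 2.430e-04 m²
R = ρL/A = (2.57×10^-8)(1430)/(2.430e-04) = 0.1512 Ω
V = IR = 509 × 0.1512 = 77.0 V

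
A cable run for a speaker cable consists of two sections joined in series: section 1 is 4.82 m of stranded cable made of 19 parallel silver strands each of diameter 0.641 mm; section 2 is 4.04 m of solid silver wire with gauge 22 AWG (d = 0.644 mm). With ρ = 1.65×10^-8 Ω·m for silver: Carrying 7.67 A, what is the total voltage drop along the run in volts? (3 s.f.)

Section 1: A_strand = π(3.2050e-04)² = 3.227e-07 m²; R₁ = ρL/(N·A_s) = (1.65×10^-8)(4.82)/(19×3.227e-07) = 0.01297 Ω
Section 2: A = π(0.644/2 mm)² = π(3.2200e-04 m)² = 3.257e-07 m²
R₂ = (1.65×10^-8)(4.04)/(3.257e-07) = 0.2046 Ω
R = R₁ + R₂ = 0.2176 Ω
V = IR = 7.67 × 0.2176 = 1.67 V

1.67 V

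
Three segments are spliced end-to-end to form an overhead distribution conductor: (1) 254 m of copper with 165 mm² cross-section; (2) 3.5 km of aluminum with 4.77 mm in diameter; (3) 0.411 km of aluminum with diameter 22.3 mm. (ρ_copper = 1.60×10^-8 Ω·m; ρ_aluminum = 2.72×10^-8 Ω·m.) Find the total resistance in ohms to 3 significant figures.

Seg 1: A = 165 mm² = 1.650e-04 m²
R_1 = (1.60×10^-8)(254)/(1.650e-04) = 0.02463 Ω
Seg 2: A = π(d/2)² = π(2.3850e-03 m)² = 1.787e-05 m²
R_2 = (2.72×10^-8)(3500)/(1.787e-05) = 5.327 Ω
Seg 3: A = π(d/2)² = π(1.1150e-02 m)² = 3.906e-04 m²
R_3 = (2.72×10^-8)(411)/(3.906e-04) = 0.02862 Ω
R_total = R_1 + R_2 + R_3 = 5.38 Ω

5.38 Ω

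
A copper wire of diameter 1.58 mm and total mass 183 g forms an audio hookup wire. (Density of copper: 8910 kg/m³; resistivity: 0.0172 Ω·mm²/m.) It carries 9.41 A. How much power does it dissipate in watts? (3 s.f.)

8.14 W

ρ = 0.0172 Ω·mm²/m = 1.72×10^-8 Ω·m
A = π(d/2)² = π(7.9000e-04 m)² = 1.9607e-06 m²
L = m/(density·A) = 0.183/(8910×1.9607e-06) = 10.48 m
R = ρL/A = (1.72×10^-8)(10.48)/(1.9607e-06) = 0.0919 Ω
P = I²R = (9.41)² × 0.0919 = 8.14 W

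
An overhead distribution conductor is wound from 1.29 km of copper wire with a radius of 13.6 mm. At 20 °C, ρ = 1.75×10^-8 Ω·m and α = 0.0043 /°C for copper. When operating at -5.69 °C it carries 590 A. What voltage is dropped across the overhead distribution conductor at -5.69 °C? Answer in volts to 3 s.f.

A = πr² = π(1.3600e-02 m)² = 5.811e-04 m²
R₍20₎ = ρL/A = (1.75×10^-8)(1290)/(5.811e-04) = 0.03885 Ω
R₍-5.69₎ = R₍20₎(1 + αΔT) = 0.03885 × (1 + 0.0043×-25.7) = 0.03456 Ω
V = IR = 590 × 0.03456 = 20.4 V

20.4 V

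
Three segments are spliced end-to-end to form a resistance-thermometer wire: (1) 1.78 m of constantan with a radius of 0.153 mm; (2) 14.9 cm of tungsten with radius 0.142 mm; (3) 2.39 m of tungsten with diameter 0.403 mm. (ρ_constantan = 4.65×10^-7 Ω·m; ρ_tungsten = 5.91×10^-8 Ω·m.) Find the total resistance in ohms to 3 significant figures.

12.5 Ω

Seg 1: A = πr² = π(1.5300e-04 m)² = 7.354e-08 m²
R_1 = (4.65×10^-7)(1.78)/(7.354e-08) = 11.25 Ω
Seg 2: A = πr² = π(1.4200e-04 m)² = 6.335e-08 m²
R_2 = (5.91×10^-8)(0.149)/(6.335e-08) = 0.139 Ω
Seg 3: A = π(d/2)² = π(2.0150e-04 m)² = 1.276e-07 m²
R_3 = (5.91×10^-8)(2.39)/(1.276e-07) = 1.107 Ω
R_total = R_1 + R_2 + R_3 = 12.5 Ω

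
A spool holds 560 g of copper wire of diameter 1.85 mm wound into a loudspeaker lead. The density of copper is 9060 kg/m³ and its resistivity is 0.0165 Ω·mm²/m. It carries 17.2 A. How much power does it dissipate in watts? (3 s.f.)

ρ = 0.0165 Ω·mm²/m = 1.65×10^-8 Ω·m
A = π(d/2)² = π(9.2500e-04 m)² = 2.6880e-06 m²
L = m/(density·A) = 0.56/(9060×2.6880e-06) = 22.99 m
R = ρL/A = (1.65×10^-8)(22.99)/(2.6880e-06) = 0.1411 Ω
P = I²R = (17.2)² × 0.1411 = 41.8 W

41.8 W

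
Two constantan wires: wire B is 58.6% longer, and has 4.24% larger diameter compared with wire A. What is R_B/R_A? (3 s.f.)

R ∝ L/d², so R_B/R_A = (1 + 58.6/100) × (1 + 4.24/100)⁻²
= 1.586 × 0.9203 = 1.46

1.46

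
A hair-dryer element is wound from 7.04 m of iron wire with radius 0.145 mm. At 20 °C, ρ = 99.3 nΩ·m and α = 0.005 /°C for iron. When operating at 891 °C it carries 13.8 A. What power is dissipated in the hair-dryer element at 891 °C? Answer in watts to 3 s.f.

10800 W

ρ = 99.3 nΩ·m = 9.93×10^-8 Ω·m
A = πr² = π(1.4500e-04 m)² = 6.605e-08 m²
R₍20₎ = ρL/A = (9.93×10^-8)(7.04)/(6.605e-08) = 10.58 Ω
R₍891₎ = R₍20₎(1 + αΔT) = 10.58 × (1 + 0.005×871) = 56.68 Ω
P = I²R = (13.8)² × 56.68 = 10800 W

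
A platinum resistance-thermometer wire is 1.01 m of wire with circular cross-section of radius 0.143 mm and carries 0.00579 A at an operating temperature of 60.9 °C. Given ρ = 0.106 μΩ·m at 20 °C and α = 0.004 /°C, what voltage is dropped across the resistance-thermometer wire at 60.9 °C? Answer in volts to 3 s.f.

0.0112 V

ρ = 0.106 μΩ·m = 1.06×10^-7 Ω·m
A = πr² = π(1.4300e-04 m)² = 6.424e-08 m²
R₍20₎ = ρL/A = (1.06×10^-7)(1.01)/(6.424e-08) = 1.666 Ω
R₍60.9₎ = R₍20₎(1 + αΔT) = 1.666 × (1 + 0.004×40.9) = 1.939 Ω
V = IR = 0.00579 × 1.939 = 0.0112 V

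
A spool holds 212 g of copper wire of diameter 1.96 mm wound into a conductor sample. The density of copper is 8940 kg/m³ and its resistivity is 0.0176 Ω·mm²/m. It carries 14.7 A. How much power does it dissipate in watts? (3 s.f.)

9.91 W

ρ = 0.0176 Ω·mm²/m = 1.76×10^-8 Ω·m
A = π(d/2)² = π(9.8000e-04 m)² = 3.0172e-06 m²
L = m/(density·A) = 0.212/(8940×3.0172e-06) = 7.86 m
R = ρL/A = (1.76×10^-8)(7.86)/(3.0172e-06) = 0.04585 Ω
P = I²R = (14.7)² × 0.04585 = 9.91 W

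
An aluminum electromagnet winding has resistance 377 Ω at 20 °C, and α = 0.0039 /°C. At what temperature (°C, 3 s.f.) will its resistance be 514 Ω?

113 °C

R = R₀(1 + α(T − T₀)) ⇒ T = T₀ + (R/R₀ − 1)/α
T = 20 + (514/377 − 1)/0.0039 = 20 + (0.3634)/0.0039 = 113 °C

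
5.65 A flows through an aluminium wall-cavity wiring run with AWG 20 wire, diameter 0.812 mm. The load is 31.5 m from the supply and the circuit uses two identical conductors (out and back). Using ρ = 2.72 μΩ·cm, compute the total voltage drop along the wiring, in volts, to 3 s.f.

18.7 V

ρ = 2.72 μΩ·cm = 2.72×10^-8 Ω·m
A = π(0.812/2 mm)² = π(4.0600e-04 m)² = 5.178e-07 m²
Total conductor length (both ways) L = 2 × 31.5 = 63 m
R = ρL/A = (2.72×10^-8)(63)/(5.178e-07) = 3.309 Ω
V = IR = 5.65 × 3.309 = 18.7 V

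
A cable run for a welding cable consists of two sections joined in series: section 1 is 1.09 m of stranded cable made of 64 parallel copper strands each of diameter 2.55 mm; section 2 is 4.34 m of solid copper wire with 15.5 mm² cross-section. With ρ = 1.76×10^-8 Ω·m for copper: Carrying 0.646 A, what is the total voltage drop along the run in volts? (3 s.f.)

Section 1: A_strand = π(1.2750e-03)² = 5.107e-06 m²; R₁ = ρL/(N·A_s) = (1.76×10^-8)(1.09)/(64×5.107e-06) = 5.869×10^-5 Ω
Section 2: A = 15.5 mm² = 1.550e-05 m²
R₂ = (1.76×10^-8)(4.34)/(1.550e-05) = 0.004928 Ω
R = R₁ + R₂ = 0.004987 Ω
V = IR = 0.646 × 0.004987 = 0.00322 V

0.00322 V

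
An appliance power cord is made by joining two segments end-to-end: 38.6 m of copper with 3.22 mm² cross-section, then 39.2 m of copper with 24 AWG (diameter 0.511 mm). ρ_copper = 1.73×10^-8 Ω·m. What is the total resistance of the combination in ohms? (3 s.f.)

3.51 Ω

Segment 1: A = 3.22 mm² = 3.220e-06 m²
R₁ = ρL/A = (1.73×10^-8)(38.6)/(3.220e-06) = 0.2074 Ω
Segment 2: A = π(0.511/2 mm)² = π(2.5550e-04 m)² = 2.051e-07 m²
R₂ = (1.73×10^-8)(39.2)/(2.051e-07) = 3.307 Ω
R = R₁ + R₂ = 3.51 Ω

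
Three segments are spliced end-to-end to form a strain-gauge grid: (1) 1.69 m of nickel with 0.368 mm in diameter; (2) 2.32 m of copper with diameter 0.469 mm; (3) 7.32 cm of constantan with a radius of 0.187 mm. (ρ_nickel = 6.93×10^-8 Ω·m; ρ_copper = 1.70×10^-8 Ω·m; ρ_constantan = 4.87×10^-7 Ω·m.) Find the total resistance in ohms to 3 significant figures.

Seg 1: A = π(d/2)² = π(1.8400e-04 m)² = 1.064e-07 m²
R_1 = (6.93×10^-8)(1.69)/(1.064e-07) = 1.101 Ω
Seg 2: A = π(d/2)² = π(2.3450e-04 m)² = 1.728e-07 m²
R_2 = (1.70×10^-8)(2.32)/(1.728e-07) = 0.2283 Ω
Seg 3: A = πr² = π(1.8700e-04 m)² = 1.099e-07 m²
R_3 = (4.87×10^-7)(0.0732)/(1.099e-07) = 0.3245 Ω
R_total = R_1 + R_2 + R_3 = 1.65 Ω

1.65 Ω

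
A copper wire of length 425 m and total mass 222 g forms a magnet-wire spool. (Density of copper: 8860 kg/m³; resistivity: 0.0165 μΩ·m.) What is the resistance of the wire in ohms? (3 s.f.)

ρ = 0.0165 μΩ·m = 1.65×10^-8 Ω·m
A = m/(density·L) = 0.222/(8860×425) = 5.8956e-08 m²
R = ρL/A = (1.65×10^-8)(425)/(5.8956e-08) = 119 Ω

119 Ω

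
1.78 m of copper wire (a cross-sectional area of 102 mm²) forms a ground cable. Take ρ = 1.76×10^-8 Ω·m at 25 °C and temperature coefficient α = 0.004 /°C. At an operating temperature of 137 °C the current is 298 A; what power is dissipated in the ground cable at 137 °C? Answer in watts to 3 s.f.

A = 102 mm² = 1.020e-04 m²
R₍25₎ = ρL/A = (1.76×10^-8)(1.78)/(1.020e-04) = 3.071×10^-4 Ω
R₍137₎ = R₍25₎(1 + αΔT) = 3.071×10^-4 × (1 + 0.004×112) = 4.447×10^-4 Ω
P = I²R = (298)² × 4.447×10^-4 = 39.5 W

39.5 W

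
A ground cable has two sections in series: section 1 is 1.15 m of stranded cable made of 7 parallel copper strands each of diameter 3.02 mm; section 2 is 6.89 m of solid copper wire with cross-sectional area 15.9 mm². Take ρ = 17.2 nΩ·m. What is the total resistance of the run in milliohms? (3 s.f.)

ρ = 17.2 nΩ·m = 1.72×10^-8 Ω·m
Section 1: A_strand = π(1.5100e-03)² = 7.163e-06 m²; R₁ = ρL/(N·A_s) = (1.72×10^-8)(1.15)/(7×7.163e-06) = 3.945×10^-4 Ω
Section 2: A = 15.9 mm² = 1.590e-05 m²
R₂ = (1.72×10^-8)(6.89)/(1.590e-05) = 0.007453 Ω
R = R₁ + R₂ = 7.85 mΩ

7.85 mΩ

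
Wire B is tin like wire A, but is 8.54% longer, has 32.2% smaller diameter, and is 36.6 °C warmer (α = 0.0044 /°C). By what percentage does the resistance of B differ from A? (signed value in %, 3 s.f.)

174%

R ∝ ρL/d² with ρ ∝ (1+αΔT), so R_B/R_A = (1 + 8.54/100) × (1 − 32.2/100)⁻² × (1 + 0.0044×36.6)
= 1.085 × 2.175 × 1.161 = 2.741
(R_B − R_A)/R_A = 2.741 − 1 = 174%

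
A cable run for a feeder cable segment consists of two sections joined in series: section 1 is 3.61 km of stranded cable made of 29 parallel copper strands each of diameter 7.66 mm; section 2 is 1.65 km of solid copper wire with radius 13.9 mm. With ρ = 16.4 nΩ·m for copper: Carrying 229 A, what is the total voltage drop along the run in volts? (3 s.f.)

ρ = 16.4 nΩ·m = 1.64×10^-8 Ω·m
Section 1: A_strand = π(3.8300e-03)² = 4.608e-05 m²; R₁ = ρL/(N·A_s) = (1.64×10^-8)(3610)/(29×4.608e-05) = 0.0443 Ω
Section 2: A = πr² = π(1.3900e-02 m)² = 6.070e-04 m²
R₂ = (1.64×10^-8)(1650)/(6.070e-04) = 0.04458 Ω
R = R₁ + R₂ = 0.08888 Ω
V = IR = 229 × 0.08888 = 20.4 V

20.4 V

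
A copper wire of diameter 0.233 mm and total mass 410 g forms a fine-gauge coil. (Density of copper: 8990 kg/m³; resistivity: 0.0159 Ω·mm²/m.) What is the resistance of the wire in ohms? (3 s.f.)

ρ = 0.0159 Ω·mm²/m = 1.59×10^-8 Ω·m
A = π(d/2)² = π(1.1650e-04 m)² = 4.2638e-08 m²
L = m/(density·A) = 0.41/(8990×4.2638e-08) = 1070 m
R = ρL/A = (1.59×10^-8)(1070)/(4.2638e-08) = 399 Ω

399 Ω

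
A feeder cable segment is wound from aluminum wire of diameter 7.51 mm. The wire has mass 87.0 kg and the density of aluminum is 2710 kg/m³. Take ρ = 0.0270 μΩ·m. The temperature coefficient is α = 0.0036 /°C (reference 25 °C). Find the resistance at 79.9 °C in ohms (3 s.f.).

0.529 Ω

ρ = 0.0270 μΩ·m = 2.70×10^-8 Ω·m
A = π(d/2)² = π(3.7550e-03 m)² = 4.4297e-05 m²
L = m/(density·A) = 87/(2710×4.4297e-05) = 724.7 m
R = ρL/A = (2.70×10^-8)(724.7)/(4.4297e-05) = 0.4417 Ω
R(79.9 °C) = 0.4417 × (1 + 0.0036×54.9) = 0.529 Ω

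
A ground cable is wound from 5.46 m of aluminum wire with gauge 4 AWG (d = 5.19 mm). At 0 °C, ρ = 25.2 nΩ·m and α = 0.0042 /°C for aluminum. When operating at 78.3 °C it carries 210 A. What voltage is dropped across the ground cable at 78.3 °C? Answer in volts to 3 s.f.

ρ = 25.2 nΩ·m = 2.52×10^-8 Ω·m
A = π(5.19/2 mm)² = π(2.5950e-03 m)² = 2.116e-05 m²
R₍0₎ = ρL/A = (2.52×10^-8)(5.46)/(2.116e-05) = 0.006504 Ω
R₍78.3₎ = R₍0₎(1 + αΔT) = 0.006504 × (1 + 0.0042×78.3) = 0.008643 Ω
V = IR = 210 × 0.008643 = 1.81 V

1.81 V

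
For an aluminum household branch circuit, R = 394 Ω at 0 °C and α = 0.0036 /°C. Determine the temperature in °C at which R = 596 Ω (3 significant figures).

142 °C

R = R₀(1 + α(T − T₀)) ⇒ T = T₀ + (R/R₀ − 1)/α
T = 0 + (596/394 − 1)/0.0036 = 0 + (0.5127)/0.0036 = 142 °C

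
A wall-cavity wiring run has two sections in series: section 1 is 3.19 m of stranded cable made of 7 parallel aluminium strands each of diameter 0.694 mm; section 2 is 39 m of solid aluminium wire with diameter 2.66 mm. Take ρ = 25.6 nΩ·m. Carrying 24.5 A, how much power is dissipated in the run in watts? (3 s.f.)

126 W

ρ = 25.6 nΩ·m = 2.56×10^-8 Ω·m
Section 1: A_strand = π(3.4700e-04)² = 3.783e-07 m²; R₁ = ρL/(N·A_s) = (2.56×10^-8)(3.19)/(7×3.783e-07) = 0.03084 Ω
Section 2: A = π(d/2)² = π(1.3300e-03 m)² = 5.557e-06 m²
R₂ = (2.56×10^-8)(39)/(5.557e-06) = 0.1797 Ω
R = R₁ + R₂ = 0.2105 Ω
P = I²R = (24.5)² × 0.2105 = 126 W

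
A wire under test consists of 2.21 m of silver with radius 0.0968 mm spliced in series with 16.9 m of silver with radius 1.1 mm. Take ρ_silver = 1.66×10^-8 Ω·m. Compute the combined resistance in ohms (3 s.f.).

1.32 Ω

Segment 1: A = πr² = π(9.6800e-05 m)² = 2.944e-08 m²
R₁ = ρL/A = (1.66×10^-8)(2.21)/(2.944e-08) = 1.246 Ω
Segment 2: A = πr² = π(1.1000e-03 m)² = 3.801e-06 m²
R₂ = (1.66×10^-8)(16.9)/(3.801e-06) = 0.0738 Ω
R = R₁ + R₂ = 1.32 Ω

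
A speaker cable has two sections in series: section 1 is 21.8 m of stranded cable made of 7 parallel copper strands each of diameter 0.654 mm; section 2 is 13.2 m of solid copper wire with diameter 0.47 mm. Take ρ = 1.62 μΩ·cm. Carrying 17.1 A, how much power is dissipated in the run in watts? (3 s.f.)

404 W

ρ = 1.62 μΩ·cm = 1.62×10^-8 Ω·m
Section 1: A_strand = π(3.2700e-04)² = 3.359e-07 m²; R₁ = ρL/(N·A_s) = (1.62×10^-8)(21.8)/(7×3.359e-07) = 0.1502 Ω
Section 2: A = π(d/2)² = π(2.3500e-04 m)² = 1.735e-07 m²
R₂ = (1.62×10^-8)(13.2)/(1.735e-07) = 1.233 Ω
R = R₁ + R₂ = 1.383 Ω
P = I²R = (17.1)² × 1.383 = 404 W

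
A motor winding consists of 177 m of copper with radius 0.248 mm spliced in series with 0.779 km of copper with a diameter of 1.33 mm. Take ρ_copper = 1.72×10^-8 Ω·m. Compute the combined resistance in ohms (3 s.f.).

25.4 Ω

Segment 1: A = πr² = π(2.4800e-04 m)² = 1.932e-07 m²
R₁ = ρL/A = (1.72×10^-8)(177)/(1.932e-07) = 15.76 Ω
Segment 2: A = π(d/2)² = π(6.6500e-04 m)² = 1.389e-06 m²
R₂ = (1.72×10^-8)(779)/(1.389e-06) = 9.644 Ω
R = R₁ + R₂ = 25.4 Ω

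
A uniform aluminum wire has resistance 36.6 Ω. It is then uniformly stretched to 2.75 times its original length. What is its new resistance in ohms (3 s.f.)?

Volume constant ⇒ A' = A/k with k = 2.75. R' = ρ(kL)/(A/k) = k²R.
R' = 7.562 × 36.6 = 277 Ω

277 Ω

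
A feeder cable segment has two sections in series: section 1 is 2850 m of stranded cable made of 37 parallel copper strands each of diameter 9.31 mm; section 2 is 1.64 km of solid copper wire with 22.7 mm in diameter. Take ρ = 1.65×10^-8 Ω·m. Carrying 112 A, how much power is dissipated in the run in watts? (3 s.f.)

Section 1: A_strand = π(4.6550e-03)² = 6.808e-05 m²; R₁ = ρL/(N·A_s) = (1.65×10^-8)(2850)/(37×6.808e-05) = 0.01867 Ω
Section 2: A = π(d/2)² = π(1.1350e-02 m)² = 4.047e-04 m²
R₂ = (1.65×10^-8)(1640)/(4.047e-04) = 0.06686 Ω
R = R₁ + R₂ = 0.08553 Ω
P = I²R = (112)² × 0.08553 = 1070 W

1070 W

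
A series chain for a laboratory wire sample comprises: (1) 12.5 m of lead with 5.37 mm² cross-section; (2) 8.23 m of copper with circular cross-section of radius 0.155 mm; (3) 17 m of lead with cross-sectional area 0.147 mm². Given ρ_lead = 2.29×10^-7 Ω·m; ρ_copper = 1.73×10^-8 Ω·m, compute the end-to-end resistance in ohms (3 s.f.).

Seg 1: A = 5.37 mm² = 5.370e-06 m²
R_1 = (2.29×10^-7)(12.5)/(5.370e-06) = 0.5331 Ω
Seg 2: A = πr² = π(1.5500e-04 m)² = 7.548e-08 m²
R_2 = (1.73×10^-8)(8.23)/(7.548e-08) = 1.886 Ω
Seg 3: A = 0.147 mm² = 1.470e-07 m²
R_3 = (2.29×10^-7)(17)/(1.470e-07) = 26.48 Ω
R_total = R_1 + R_2 + R_3 = 28.9 Ω

28.9 Ω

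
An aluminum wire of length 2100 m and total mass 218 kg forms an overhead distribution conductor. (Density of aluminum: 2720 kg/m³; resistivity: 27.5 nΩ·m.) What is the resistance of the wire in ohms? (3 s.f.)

ρ = 27.5 nΩ·m = 2.75×10^-8 Ω·m
A = m/(density·L) = 218/(2720×2100) = 3.8165e-05 m²
R = ρL/A = (2.75×10^-8)(2100)/(3.8165e-05) = 1.51 Ω

1.51 Ω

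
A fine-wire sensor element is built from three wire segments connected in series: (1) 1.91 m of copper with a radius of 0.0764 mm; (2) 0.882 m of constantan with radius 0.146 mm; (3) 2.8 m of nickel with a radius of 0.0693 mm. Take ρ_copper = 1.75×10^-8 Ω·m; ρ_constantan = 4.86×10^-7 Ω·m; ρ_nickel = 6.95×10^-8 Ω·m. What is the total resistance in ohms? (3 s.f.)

Seg 1: A = πr² = π(7.6400e-05 m)² = 1.834e-08 m²
R_1 = (1.75×10^-8)(1.91)/(1.834e-08) = 1.823 Ω
Seg 2: A = πr² = π(1.4600e-04 m)² = 6.697e-08 m²
R_2 = (4.86×10^-7)(0.882)/(6.697e-08) = 6.401 Ω
Seg 3: A = πr² = π(6.9300e-05 m)² = 1.509e-08 m²
R_3 = (6.95×10^-8)(2.8)/(1.509e-08) = 12.9 Ω
R_total = R_1 + R_2 + R_3 = 21.1 Ω

21.1 Ω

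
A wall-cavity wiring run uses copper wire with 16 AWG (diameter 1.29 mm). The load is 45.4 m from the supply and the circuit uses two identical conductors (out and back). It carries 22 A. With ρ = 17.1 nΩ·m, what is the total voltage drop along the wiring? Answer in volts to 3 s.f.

ρ = 17.1 nΩ·m = 1.71×10^-8 Ω·m
A = π(1.29/2 mm)² = π(6.4500e-04 m)² = 1.307e-06 m²
Total conductor length (both ways) L = 2 × 45.4 = 90.8 m
R = ρL/A = (1.71×10^-8)(90.8)/(1.307e-06) = 1.188 Ω
V = IR = 22 × 1.188 = 26.1 V

26.1 V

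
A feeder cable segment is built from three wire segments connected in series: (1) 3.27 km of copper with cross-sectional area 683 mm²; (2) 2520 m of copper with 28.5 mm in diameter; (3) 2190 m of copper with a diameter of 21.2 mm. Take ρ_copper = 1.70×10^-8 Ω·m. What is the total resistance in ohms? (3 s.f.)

0.254 Ω

Seg 1: A = 683 mm² = 6.830e-04 m²
R_1 = (1.70×10^-8)(3270)/(6.830e-04) = 0.08139 Ω
Seg 2: A = π(d/2)² = π(1.4250e-02 m)² = 6.379e-04 m²
R_2 = (1.70×10^-8)(2520)/(6.379e-04) = 0.06715 Ω
Seg 3: A = π(d/2)² = π(1.0600e-02 m)² = 3.530e-04 m²
R_3 = (1.70×10^-8)(2190)/(3.530e-04) = 0.1055 Ω
R_total = R_1 + R_2 + R_3 = 0.254 Ω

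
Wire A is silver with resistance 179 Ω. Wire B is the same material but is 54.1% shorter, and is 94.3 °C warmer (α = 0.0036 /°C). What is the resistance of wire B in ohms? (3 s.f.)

110 Ω

R ∝ ρL/d² with ρ ∝ (1+αΔT), so R_B/R_A = (1 − 54.1/100) × (1 + 0.0036×94.3)
= 0.459 × 1.339 = 0.6148
R_B = 0.6148 × 179 = 110 Ω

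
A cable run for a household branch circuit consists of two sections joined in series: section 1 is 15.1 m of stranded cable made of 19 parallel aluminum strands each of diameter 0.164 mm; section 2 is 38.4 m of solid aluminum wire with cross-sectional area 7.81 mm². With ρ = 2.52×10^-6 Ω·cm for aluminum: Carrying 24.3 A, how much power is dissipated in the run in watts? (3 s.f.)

ρ = 2.52×10^-6 Ω·cm = 2.52×10^-8 Ω·m
Section 1: A_strand = π(8.2000e-05)² = 2.112e-08 m²; R₁ = ρL/(N·A_s) = (2.52×10^-8)(15.1)/(19×2.112e-08) = 0.9481 Ω
Section 2: A = 7.81 mm² = 7.810e-06 m²
R₂ = (2.52×10^-8)(38.4)/(7.810e-06) = 0.1239 Ω
R = R₁ + R₂ = 1.072 Ω
P = I²R = (24.3)² × 1.072 = 633 W

633 W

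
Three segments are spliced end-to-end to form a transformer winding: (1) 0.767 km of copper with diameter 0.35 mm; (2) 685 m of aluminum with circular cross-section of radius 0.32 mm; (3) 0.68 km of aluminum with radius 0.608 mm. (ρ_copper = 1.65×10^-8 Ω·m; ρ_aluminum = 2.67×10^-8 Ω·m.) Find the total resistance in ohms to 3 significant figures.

Seg 1: A = π(d/2)² = π(1.7500e-04 m)² = 9.621e-08 m²
R_1 = (1.65×10^-8)(767)/(9.621e-08) = 131.5 Ω
Seg 2: A = πr² = π(3.2000e-04 m)² = 3.217e-07 m²
R_2 = (2.67×10^-8)(685)/(3.217e-07) = 56.85 Ω
Seg 3: A = πr² = π(6.0800e-04 m)² = 1.161e-06 m²
R_3 = (2.67×10^-8)(680)/(1.161e-06) = 15.63 Ω
R_total = R_1 + R_2 + R_3 = 204 Ω

204 Ω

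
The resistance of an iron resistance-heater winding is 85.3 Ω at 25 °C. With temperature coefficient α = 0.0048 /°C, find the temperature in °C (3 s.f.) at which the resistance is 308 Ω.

R = R₀(1 + α(T − T₀)) ⇒ T = T₀ + (R/R₀ − 1)/α
T = 25 + (308/85.3 − 1)/0.0048 = 25 + (2.611)/0.0048 = 569 °C

569 °C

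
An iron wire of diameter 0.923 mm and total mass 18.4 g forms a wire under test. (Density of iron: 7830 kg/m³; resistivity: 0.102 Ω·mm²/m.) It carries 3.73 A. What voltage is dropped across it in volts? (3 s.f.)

2.00 V

ρ = 0.102 Ω·mm²/m = 1.02×10^-7 Ω·m
A = π(d/2)² = π(4.6150e-04 m)² = 6.6910e-07 m²
L = m/(density·A) = 0.0184/(7830×6.6910e-07) = 3.512 m
R = ρL/A = (1.02×10^-7)(3.512)/(6.6910e-07) = 0.5354 Ω
V = IR = 3.73 × 0.5354 = 2.00 V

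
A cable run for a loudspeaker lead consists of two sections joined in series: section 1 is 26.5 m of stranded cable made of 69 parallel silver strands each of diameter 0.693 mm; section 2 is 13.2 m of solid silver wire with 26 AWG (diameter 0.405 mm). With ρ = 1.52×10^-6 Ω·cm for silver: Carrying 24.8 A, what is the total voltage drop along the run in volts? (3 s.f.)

ρ = 1.52×10^-6 Ω·cm = 1.52×10^-8 Ω·m
Section 1: A_strand = π(3.4650e-04)² = 3.772e-07 m²; R₁ = ρL/(N·A_s) = (1.52×10^-8)(26.5)/(69×3.772e-07) = 0.01548 Ω
Section 2: A = π(0.405/2 mm)² = π(2.0250e-04 m)² = 1.288e-07 m²
R₂ = (1.52×10^-8)(13.2)/(1.288e-07) = 1.557 Ω
R = R₁ + R₂ = 1.573 Ω
V = IR = 24.8 × 1.573 = 39.0 V

39.0 V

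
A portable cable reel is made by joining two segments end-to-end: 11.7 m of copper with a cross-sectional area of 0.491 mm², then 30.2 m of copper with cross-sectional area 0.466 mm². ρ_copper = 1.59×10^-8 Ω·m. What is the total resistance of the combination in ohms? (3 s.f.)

Segment 1: A = 0.491 mm² = 4.910e-07 m²
R₁ = ρL/A = (1.59×10^-8)(11.7)/(4.910e-07) = 0.3789 Ω
Segment 2: A = 0.466 mm² = 4.660e-07 m²
R₂ = (1.59×10^-8)(30.2)/(4.660e-07) = 1.03 Ω
R = R₁ + R₂ = 1.41 Ω

1.41 Ω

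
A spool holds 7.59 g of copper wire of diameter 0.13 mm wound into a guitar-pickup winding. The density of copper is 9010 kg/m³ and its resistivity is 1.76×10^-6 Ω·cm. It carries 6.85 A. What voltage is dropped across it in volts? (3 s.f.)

576 V

ρ = 1.76×10^-6 Ω·cm = 1.76×10^-8 Ω·m
A = π(d/2)² = π(6.5000e-05 m)² = 1.3273e-08 m²
L = m/(density·A) = 0.00759/(9010×1.3273e-08) = 63.47 m
R = ρL/A = (1.76×10^-8)(63.47)/(1.3273e-08) = 84.15 Ω
V = IR = 6.85 × 84.15 = 576 V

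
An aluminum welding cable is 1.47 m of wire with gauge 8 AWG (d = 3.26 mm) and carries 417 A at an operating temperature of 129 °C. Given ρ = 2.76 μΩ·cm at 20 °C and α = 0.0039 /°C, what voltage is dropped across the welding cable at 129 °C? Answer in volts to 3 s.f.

2.89 V

ρ = 2.76 μΩ·cm = 2.76×10^-8 Ω·m
A = π(3.26/2 mm)² = π(1.6300e-03 m)² = 8.347e-06 m²
R₍20₎ = ρL/A = (2.76×10^-8)(1.47)/(8.347e-06) = 0.004861 Ω
R₍129₎ = R₍20₎(1 + αΔT) = 0.004861 × (1 + 0.0039×109) = 0.006927 Ω
V = IR = 417 × 0.006927 = 2.89 V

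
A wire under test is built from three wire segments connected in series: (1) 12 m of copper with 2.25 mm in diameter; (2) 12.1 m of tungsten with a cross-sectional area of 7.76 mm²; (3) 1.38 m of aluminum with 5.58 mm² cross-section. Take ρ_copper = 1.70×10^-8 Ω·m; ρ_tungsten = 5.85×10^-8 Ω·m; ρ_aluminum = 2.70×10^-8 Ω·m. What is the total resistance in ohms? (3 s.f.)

0.149 Ω

Seg 1: A = π(d/2)² = π(1.1250e-03 m)² = 3.976e-06 m²
R_1 = (1.70×10^-8)(12)/(3.976e-06) = 0.05131 Ω
Seg 2: A = 7.76 mm² = 7.760e-06 m²
R_2 = (5.85×10^-8)(12.1)/(7.760e-06) = 0.09122 Ω
Seg 3: A = 5.58 mm² = 5.580e-06 m²
R_3 = (2.70×10^-8)(1.38)/(5.580e-06) = 0.006677 Ω
R_total = R_1 + R_2 + R_3 = 0.149 Ω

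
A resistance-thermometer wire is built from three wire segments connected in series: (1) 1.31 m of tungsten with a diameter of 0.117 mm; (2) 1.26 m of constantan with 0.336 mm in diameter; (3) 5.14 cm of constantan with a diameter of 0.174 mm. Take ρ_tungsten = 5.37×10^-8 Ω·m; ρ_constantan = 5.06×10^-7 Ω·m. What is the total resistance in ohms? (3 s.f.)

14.8 Ω

Seg 1: A = π(d/2)² = π(5.8500e-05 m)² = 1.075e-08 m²
R_1 = (5.37×10^-8)(1.31)/(1.075e-08) = 6.543 Ω
Seg 2: A = π(d/2)² = π(1.6800e-04 m)² = 8.867e-08 m²
R_2 = (5.06×10^-7)(1.26)/(8.867e-08) = 7.19 Ω
Seg 3: A = π(d/2)² = π(8.7000e-05 m)² = 2.378e-08 m²
R_3 = (5.06×10^-7)(0.0514)/(2.378e-08) = 1.094 Ω
R_total = R_1 + R_2 + R_3 = 14.8 Ω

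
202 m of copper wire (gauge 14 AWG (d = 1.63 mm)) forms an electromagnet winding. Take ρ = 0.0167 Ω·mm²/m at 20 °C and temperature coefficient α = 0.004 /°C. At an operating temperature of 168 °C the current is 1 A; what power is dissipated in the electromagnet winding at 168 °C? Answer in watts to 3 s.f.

ρ = 0.0167 Ω·mm²/m = 1.67×10^-8 Ω·m
A = π(1.63/2 mm)² = π(8.1500e-04 m)² = 2.087e-06 m²
R₍20₎ = ρL/A = (1.67×10^-8)(202)/(2.087e-06) = 1.617 Ω
R₍168₎ = R₍20₎(1 + αΔT) = 1.617 × (1 + 0.004×148) = 2.574 Ω
P = I²R = (1)² × 2.574 = 2.57 W

2.57 W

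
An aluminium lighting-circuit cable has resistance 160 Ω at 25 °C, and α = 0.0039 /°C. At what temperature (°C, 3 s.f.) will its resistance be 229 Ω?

136 °C

R = R₀(1 + α(T − T₀)) ⇒ T = T₀ + (R/R₀ − 1)/α
T = 25 + (229/160 − 1)/0.0039 = 25 + (0.4312)/0.0039 = 136 °C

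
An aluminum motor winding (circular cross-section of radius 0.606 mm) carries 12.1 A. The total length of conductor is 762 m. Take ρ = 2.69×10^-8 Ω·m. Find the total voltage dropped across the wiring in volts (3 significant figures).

215 V

A = πr² = π(6.0600e-04 m)² = 1.154e-06 m²
R = ρL/A = (2.69×10^-8)(762)/(1.154e-06) = 17.77 Ω
V = IR = 12.1 × 17.77 = 215 V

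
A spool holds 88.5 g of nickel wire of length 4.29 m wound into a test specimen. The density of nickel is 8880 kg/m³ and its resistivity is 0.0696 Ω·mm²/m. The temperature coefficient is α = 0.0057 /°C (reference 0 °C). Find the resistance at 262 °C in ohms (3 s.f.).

0.320 Ω

ρ = 0.0696 Ω·mm²/m = 6.96×10^-8 Ω·m
A = m/(density·L) = 0.0885/(8880×4.29) = 2.3231e-06 m²
R = ρL/A = (6.96×10^-8)(4.29)/(2.3231e-06) = 0.1285 Ω
R(262 °C) = 0.1285 × (1 + 0.0057×262) = 0.320 Ω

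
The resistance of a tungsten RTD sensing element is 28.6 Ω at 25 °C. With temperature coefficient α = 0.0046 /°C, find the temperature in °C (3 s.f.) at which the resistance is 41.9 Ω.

R = R₀(1 + α(T − T₀)) ⇒ T = T₀ + (R/R₀ − 1)/α
T = 25 + (41.9/28.6 − 1)/0.0046 = 25 + (0.465)/0.0046 = 126 °C

126 °C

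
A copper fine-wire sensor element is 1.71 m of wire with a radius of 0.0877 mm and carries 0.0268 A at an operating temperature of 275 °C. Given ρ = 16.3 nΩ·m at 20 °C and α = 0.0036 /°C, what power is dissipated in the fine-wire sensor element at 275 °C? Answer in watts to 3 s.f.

ρ = 16.3 nΩ·m = 1.63×10^-8 Ω·m
A = πr² = π(8.7700e-05 m)² = 2.416e-08 m²
R₍20₎ = ρL/A = (1.63×10^-8)(1.71)/(2.416e-08) = 1.154 Ω
R₍275₎ = R₍20₎(1 + αΔT) = 1.154 × (1 + 0.0036×255) = 2.212 Ω
P = I²R = (0.0268)² × 2.212 = 0.00159 W

0.00159 W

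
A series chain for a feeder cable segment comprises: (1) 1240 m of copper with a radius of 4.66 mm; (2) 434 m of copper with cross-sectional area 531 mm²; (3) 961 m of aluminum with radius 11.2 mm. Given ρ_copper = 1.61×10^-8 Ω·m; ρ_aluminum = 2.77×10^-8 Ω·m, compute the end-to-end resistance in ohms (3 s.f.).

Seg 1: A = πr² = π(4.6600e-03 m)² = 6.822e-05 m²
R_1 = (1.61×10^-8)(1240)/(6.822e-05) = 0.2926 Ω
Seg 2: A = 531 mm² = 5.310e-04 m²
R_2 = (1.61×10^-8)(434)/(5.310e-04) = 0.01316 Ω
Seg 3: A = πr² = π(1.1200e-02 m)² = 3.941e-04 m²
R_3 = (2.77×10^-8)(961)/(3.941e-04) = 0.06755 Ω
R_total = R_1 + R_2 + R_3 = 0.373 Ω

0.373 Ω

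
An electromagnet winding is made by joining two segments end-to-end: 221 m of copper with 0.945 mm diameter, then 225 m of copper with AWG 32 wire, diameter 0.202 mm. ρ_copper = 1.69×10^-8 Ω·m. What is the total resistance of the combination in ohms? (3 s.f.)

124 Ω

Segment 1: A = π(d/2)² = π(4.7250e-04 m)² = 7.014e-07 m²
R₁ = ρL/A = (1.69×10^-8)(221)/(7.014e-07) = 5.325 Ω
Segment 2: A = π(0.202/2 mm)² = π(1.0100e-04 m)² = 3.205e-08 m²
R₂ = (1.69×10^-8)(225)/(3.205e-08) = 118.7 Ω
R = R₁ + R₂ = 124 Ω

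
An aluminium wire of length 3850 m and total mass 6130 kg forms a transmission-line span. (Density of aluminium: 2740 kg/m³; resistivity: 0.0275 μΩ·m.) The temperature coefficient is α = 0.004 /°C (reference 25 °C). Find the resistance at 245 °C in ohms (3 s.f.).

ρ = 0.0275 μΩ·m = 2.75×10^-8 Ω·m
A = m/(density·L) = 6130/(2740×3850) = 5.8110e-04 m²
R = ρL/A = (2.75×10^-8)(3850)/(5.8110e-04) = 0.1822 Ω
R(245 °C) = 0.1822 × (1 + 0.004×220) = 0.343 Ω

0.343 Ω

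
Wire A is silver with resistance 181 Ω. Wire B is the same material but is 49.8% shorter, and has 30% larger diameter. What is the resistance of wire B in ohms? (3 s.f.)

53.8 Ω

R ∝ L/d², so R_B/R_A = (1 − 49.8/100) × (1 + 30/100)⁻²
= 0.502 × 0.5917 = 0.297
R_B = 0.297 × 181 = 53.8 Ω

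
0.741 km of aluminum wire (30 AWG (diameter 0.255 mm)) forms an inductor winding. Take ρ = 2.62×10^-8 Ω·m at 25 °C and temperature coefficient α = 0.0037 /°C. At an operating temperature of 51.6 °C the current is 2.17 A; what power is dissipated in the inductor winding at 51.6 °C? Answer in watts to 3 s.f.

A = π(0.255/2 mm)² = π(1.2750e-04 m)² = 5.107e-08 m²
R₍25₎ = ρL/A = (2.62×10^-8)(741)/(5.107e-08) = 380.1 Ω
R₍51.6₎ = R₍25₎(1 + αΔT) = 380.1 × (1 + 0.0037×26.6) = 417.6 Ω
P = I²R = (2.17)² × 417.6 = 1970 W

1970 W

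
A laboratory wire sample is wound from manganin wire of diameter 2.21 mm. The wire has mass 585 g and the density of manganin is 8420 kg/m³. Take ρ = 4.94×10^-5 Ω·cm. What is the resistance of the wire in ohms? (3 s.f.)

2.33 Ω

ρ = 4.94×10^-5 Ω·cm = 4.94×10^-7 Ω·m
A = π(d/2)² = π(1.1050e-03 m)² = 3.8360e-06 m²
L = m/(density·A) = 0.585/(8420×3.8360e-06) = 18.11 m
R = ρL/A = (4.94×10^-7)(18.11)/(3.8360e-06) = 2.33 Ω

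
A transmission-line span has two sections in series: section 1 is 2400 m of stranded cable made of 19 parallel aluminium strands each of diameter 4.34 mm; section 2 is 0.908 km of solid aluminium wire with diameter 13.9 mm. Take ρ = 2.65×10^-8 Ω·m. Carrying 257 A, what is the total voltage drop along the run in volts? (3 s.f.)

Section 1: A_strand = π(2.1700e-03)² = 1.479e-05 m²; R₁ = ρL/(N·A_s) = (2.65×10^-8)(2400)/(19×1.479e-05) = 0.2263 Ω
Section 2: A = π(d/2)² = π(6.9500e-03 m)² = 1.517e-04 m²
R₂ = (2.65×10^-8)(908)/(1.517e-04) = 0.1586 Ω
R = R₁ + R₂ = 0.3848 Ω
V = IR = 257 × 0.3848 = 98.9 V

98.9 V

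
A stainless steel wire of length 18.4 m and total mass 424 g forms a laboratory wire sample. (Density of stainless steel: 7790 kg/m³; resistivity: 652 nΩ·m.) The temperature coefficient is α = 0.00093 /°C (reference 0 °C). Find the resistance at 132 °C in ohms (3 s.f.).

ρ = 652 nΩ·m = 6.52×10^-7 Ω·m
A = m/(density·L) = 0.424/(7790×18.4) = 2.9581e-06 m²
R = ρL/A = (6.52×10^-7)(18.4)/(2.9581e-06) = 4.056 Ω
R(132 °C) = 4.056 × (1 + 0.00093×132) = 4.55 Ω

4.55 Ω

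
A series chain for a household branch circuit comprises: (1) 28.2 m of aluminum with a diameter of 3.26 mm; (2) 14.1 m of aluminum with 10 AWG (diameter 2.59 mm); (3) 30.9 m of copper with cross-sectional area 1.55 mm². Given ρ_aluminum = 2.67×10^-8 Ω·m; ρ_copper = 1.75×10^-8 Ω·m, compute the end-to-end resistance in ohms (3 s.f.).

0.511 Ω

Seg 1: A = π(d/2)² = π(1.6300e-03 m)² = 8.347e-06 m²
R_1 = (2.67×10^-8)(28.2)/(8.347e-06) = 0.09021 Ω
Seg 2: A = π(2.59/2 mm)² = π(1.2950e-03 m)² = 5.269e-06 m²
R_2 = (2.67×10^-8)(14.1)/(5.269e-06) = 0.07146 Ω
Seg 3: A = 1.55 mm² = 1.550e-06 m²
R_3 = (1.75×10^-8)(30.9)/(1.550e-06) = 0.3489 Ω
R_total = R_1 + R_2 + R_3 = 0.511 Ω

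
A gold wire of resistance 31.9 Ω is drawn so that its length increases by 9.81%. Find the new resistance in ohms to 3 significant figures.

k = 1 + 9.81/100 = 1.098; volume constant ⇒ A' = A/k, so R' = k²R.
R' = 1.206 × 31.9 = 38.5 Ω

38.5 Ω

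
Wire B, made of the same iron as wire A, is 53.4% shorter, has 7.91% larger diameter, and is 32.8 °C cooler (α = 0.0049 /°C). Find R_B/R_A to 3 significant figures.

R ∝ ρL/d² with ρ ∝ (1+αΔT), so R_B/R_A = (1 − 53.4/100) × (1 + 7.91/100)⁻² × (1 − 0.0049×32.8)
= 0.466 × 0.8588 × 0.8393 = 0.336

0.336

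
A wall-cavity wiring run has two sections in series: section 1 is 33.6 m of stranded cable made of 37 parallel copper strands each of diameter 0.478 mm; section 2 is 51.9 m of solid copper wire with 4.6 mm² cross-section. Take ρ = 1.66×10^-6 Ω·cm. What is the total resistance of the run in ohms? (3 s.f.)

0.271 Ω

ρ = 1.66×10^-6 Ω·cm = 1.66×10^-8 Ω·m
Section 1: A_strand = π(2.3900e-04)² = 1.795e-07 m²; R₁ = ρL/(N·A_s) = (1.66×10^-8)(33.6)/(37×1.795e-07) = 0.084 Ω
Section 2: A = 4.6 mm² = 4.600e-06 m²
R₂ = (1.66×10^-8)(51.9)/(4.600e-06) = 0.1873 Ω
R = R₁ + R₂ = 0.271 Ω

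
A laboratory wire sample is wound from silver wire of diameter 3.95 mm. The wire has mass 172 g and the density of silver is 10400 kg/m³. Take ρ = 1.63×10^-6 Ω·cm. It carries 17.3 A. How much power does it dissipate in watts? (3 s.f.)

0.537 W

ρ = 1.63×10^-6 Ω·cm = 1.63×10^-8 Ω·m
A = π(d/2)² = π(1.9750e-03 m)² = 1.2254e-05 m²
L = m/(density·A) = 0.172/(10400×1.2254e-05) = 1.35 m
R = ρL/A = (1.63×10^-8)(1.35)/(1.2254e-05) = 0.001795 Ω
P = I²R = (17.3)² × 0.001795 = 0.537 W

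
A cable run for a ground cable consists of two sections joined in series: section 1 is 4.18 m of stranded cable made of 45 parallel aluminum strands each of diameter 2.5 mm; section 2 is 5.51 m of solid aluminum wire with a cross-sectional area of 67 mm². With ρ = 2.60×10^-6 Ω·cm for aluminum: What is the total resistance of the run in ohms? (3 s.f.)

ρ = 2.60×10^-6 Ω·cm = 2.60×10^-8 Ω·m
Section 1: A_strand = π(1.2500e-03)² = 4.909e-06 m²; R₁ = ρL/(N·A_s) = (2.60×10^-8)(4.18)/(45×4.909e-06) = 4.920×10^-4 Ω
Section 2: A = 67 mm² = 6.700e-05 m²
R₂ = (2.60×10^-8)(5.51)/(6.700e-05) = 0.002138 Ω
R = R₁ + R₂ = 0.00263 Ω

0.00263 Ω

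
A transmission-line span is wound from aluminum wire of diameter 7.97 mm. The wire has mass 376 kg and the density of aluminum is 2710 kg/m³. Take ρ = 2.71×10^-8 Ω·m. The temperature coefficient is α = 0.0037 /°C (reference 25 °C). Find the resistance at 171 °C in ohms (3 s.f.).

2.33 Ω

A = π(d/2)² = π(3.9850e-03 m)² = 4.9889e-05 m²
L = m/(density·A) = 376/(2710×4.9889e-05) = 2781 m
R = ρL/A = (2.71×10^-8)(2781)/(4.9889e-05) = 1.511 Ω
R(171 °C) = 1.511 × (1 + 0.0037×146) = 2.33 Ω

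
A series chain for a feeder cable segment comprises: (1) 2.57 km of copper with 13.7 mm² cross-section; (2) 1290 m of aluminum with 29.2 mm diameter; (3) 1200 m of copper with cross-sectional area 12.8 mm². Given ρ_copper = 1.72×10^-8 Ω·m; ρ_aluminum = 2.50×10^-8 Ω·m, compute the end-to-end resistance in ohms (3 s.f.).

4.89 Ω

Seg 1: A = 13.7 mm² = 1.370e-05 m²
R_1 = (1.72×10^-8)(2570)/(1.370e-05) = 3.227 Ω
Seg 2: A = π(d/2)² = π(1.4600e-02 m)² = 6.697e-04 m²
R_2 = (2.50×10^-8)(1290)/(6.697e-04) = 0.04816 Ω
Seg 3: A = 12.8 mm² = 1.280e-05 m²
R_3 = (1.72×10^-8)(1200)/(1.280e-05) = 1.613 Ω
R_total = R_1 + R_2 + R_3 = 4.89 Ω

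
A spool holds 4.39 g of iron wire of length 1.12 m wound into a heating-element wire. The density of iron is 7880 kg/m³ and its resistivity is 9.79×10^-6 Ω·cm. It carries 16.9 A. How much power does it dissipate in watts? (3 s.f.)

63.0 W

ρ = 9.79×10^-6 Ω·cm = 9.79×10^-8 Ω·m
A = m/(density·L) = 0.00439/(7880×1.12) = 4.9742e-07 m²
R = ρL/A = (9.79×10^-8)(1.12)/(4.9742e-07) = 0.2204 Ω
P = I²R = (16.9)² × 0.2204 = 63.0 W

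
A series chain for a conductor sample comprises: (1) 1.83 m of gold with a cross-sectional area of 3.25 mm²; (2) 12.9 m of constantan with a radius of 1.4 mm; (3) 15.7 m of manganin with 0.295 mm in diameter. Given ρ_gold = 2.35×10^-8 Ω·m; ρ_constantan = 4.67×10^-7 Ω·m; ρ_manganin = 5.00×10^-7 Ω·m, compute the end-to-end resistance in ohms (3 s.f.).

116 Ω

Seg 1: A = 3.25 mm² = 3.250e-06 m²
R_1 = (2.35×10^-8)(1.83)/(3.250e-06) = 0.01323 Ω
Seg 2: A = πr² = π(1.4000e-03 m)² = 6.158e-06 m²
R_2 = (4.67×10^-7)(12.9)/(6.158e-06) = 0.9784 Ω
Seg 3: A = π(d/2)² = π(1.4750e-04 m)² = 6.835e-08 m²
R_3 = (5.00×10^-7)(15.7)/(6.835e-08) = 114.9 Ω
R_total = R_1 + R_2 + R_3 = 116 Ω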